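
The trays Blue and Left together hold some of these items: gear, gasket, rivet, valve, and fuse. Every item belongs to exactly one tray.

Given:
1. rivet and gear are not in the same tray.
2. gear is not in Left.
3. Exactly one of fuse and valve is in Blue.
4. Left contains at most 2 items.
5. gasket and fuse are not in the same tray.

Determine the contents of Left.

Left = {fuse, rivet}

From (2): gear ∉ Left.
Only one tray left: gear ∈ Blue.
(1): rivet ∉ Blue.
Only one tray left: rivet ∈ Left.
Suppose gasket ∈ Left: no assignment then satisfies all the clues, so gasket ∉ Left.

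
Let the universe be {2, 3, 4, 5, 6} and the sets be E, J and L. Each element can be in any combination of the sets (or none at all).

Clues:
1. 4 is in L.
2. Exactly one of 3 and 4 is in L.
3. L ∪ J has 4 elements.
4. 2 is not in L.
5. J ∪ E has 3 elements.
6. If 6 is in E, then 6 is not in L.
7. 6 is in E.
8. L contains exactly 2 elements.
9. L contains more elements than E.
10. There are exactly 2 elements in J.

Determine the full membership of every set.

E = {6}; J = {2, 3}; L = {4, 5}

From (1): 4 ∈ L.
From (4): 2 ∉ L.
From (7): 6 ∈ E.
(2) (exactly one): 3 ∉ L.
(6): 6 ∉ L.
(8): only 2 candidates remain for L, so all are in.
Suppose 2 ∈ E: no assignment then satisfies all the clues, so 2 ∉ E.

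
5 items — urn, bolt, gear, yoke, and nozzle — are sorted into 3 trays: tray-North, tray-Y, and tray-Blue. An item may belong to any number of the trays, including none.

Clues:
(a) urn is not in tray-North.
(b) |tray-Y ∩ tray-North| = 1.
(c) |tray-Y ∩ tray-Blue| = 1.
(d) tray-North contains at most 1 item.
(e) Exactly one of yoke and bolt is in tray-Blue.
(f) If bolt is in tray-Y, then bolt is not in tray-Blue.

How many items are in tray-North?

1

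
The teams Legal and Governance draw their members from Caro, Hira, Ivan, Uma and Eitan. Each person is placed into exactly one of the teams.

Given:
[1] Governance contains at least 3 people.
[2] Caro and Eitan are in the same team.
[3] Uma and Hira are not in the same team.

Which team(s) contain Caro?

Caro: Governance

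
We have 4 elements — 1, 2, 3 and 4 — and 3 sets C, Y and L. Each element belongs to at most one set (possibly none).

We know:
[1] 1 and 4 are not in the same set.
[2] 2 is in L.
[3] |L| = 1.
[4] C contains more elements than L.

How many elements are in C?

2

From (2): 2 ∈ L.
(3): L already has 1, so the rest are out.
Suppose 3 ∉ C: no assignment then satisfies all the clues, so 3 ∈ C.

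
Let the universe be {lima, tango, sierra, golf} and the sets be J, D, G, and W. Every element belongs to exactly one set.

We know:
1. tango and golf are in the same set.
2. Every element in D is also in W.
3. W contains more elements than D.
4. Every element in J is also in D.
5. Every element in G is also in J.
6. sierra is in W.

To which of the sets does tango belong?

From (6): sierra ∈ W.
Suppose tango ∈ J: no assignment then satisfies all the clues, so tango ∉ J.

tango: W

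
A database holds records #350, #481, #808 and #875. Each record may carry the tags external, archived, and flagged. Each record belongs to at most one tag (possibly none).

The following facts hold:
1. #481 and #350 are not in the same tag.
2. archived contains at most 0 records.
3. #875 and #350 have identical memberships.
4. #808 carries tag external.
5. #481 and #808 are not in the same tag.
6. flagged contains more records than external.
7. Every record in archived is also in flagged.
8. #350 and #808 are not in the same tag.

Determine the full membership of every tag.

external = {#808}; archived = {}; flagged = {#350, #875}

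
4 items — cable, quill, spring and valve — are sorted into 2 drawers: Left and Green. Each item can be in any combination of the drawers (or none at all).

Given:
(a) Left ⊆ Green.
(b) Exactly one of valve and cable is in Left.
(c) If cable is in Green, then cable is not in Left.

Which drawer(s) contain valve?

valve: Green, Left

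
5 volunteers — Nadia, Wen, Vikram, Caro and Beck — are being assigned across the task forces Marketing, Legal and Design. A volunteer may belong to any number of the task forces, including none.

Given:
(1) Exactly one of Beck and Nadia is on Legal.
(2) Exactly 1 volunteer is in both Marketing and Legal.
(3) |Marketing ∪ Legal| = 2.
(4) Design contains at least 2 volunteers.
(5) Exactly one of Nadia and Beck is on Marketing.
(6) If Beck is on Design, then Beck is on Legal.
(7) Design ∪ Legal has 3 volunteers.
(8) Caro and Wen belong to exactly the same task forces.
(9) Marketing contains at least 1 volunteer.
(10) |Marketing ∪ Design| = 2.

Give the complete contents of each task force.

Marketing = {Beck}; Legal = {Beck, Vikram}; Design = {Beck, Nadia}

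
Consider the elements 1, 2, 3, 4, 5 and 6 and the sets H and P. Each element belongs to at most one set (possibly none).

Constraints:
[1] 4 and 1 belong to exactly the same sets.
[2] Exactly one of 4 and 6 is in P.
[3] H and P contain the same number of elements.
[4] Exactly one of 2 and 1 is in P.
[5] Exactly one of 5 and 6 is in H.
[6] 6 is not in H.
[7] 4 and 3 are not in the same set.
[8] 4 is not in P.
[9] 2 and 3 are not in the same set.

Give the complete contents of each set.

H = {3, 5}; P = {2, 6}

From (6): 6 ∉ H.
From (8): 4 ∉ P.
(1): 1 matches 4: 1 ∉ P.
(2) (exactly one): 6 ∈ P.
(4) (exactly one): 2 ∈ P.
(5) (exactly one): 5 ∈ H.
(9): 3 ∉ P.
Suppose 1 ∈ H: no assignment then satisfies all the clues, so 1 ∉ H.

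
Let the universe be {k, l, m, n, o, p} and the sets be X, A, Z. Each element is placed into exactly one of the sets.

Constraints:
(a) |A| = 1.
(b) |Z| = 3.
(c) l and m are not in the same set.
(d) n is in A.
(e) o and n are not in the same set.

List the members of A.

A = {n}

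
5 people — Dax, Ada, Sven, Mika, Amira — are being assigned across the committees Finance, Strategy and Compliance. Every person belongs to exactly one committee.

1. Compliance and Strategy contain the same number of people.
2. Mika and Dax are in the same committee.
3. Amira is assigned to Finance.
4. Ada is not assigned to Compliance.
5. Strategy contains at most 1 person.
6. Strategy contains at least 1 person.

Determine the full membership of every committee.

From (3): Amira ∈ Finance.
From (4): Ada ∉ Compliance.
Suppose Dax ∉ Finance: no assignment then satisfies all the clues, so Dax ∈ Finance.

Finance = {Amira, Dax, Mika}; Strategy = {Ada}; Compliance = {Sven}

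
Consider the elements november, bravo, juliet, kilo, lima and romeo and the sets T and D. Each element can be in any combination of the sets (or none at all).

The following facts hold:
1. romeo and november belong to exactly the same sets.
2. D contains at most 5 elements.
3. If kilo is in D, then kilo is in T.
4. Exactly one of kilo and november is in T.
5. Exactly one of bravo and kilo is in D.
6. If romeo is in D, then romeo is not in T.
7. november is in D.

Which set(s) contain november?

november: D

From (7): november ∈ D.
(1): romeo matches november: romeo ∈ D.
(6): romeo ∉ T.
(1): november matches romeo: november ∉ T.
(4) (exactly one): kilo ∈ T.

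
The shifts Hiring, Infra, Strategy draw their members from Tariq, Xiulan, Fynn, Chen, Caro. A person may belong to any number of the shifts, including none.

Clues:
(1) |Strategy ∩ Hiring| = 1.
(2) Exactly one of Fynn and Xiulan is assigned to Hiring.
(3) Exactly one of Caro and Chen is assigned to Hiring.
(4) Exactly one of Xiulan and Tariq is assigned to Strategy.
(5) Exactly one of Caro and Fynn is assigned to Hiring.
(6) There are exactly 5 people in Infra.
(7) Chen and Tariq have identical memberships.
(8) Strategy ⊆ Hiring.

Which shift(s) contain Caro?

Caro: Hiring, Infra

(6): only 5 candidates remain for Infra, so all are in.
Suppose Caro ∉ Hiring: no assignment then satisfies all the clues, so Caro ∈ Hiring.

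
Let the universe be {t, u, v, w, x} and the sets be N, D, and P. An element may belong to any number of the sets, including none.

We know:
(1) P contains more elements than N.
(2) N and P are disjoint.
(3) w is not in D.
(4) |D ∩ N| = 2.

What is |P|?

3

From (3): w ∉ D.
Suppose w ∈ N: no assignment then satisfies all the clues, so w ∉ N.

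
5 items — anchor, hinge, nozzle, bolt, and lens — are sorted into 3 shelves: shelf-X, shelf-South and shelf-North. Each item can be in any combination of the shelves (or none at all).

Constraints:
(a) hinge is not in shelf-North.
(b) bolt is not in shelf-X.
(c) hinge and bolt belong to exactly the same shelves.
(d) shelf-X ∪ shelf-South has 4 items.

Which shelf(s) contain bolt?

bolt: shelf-South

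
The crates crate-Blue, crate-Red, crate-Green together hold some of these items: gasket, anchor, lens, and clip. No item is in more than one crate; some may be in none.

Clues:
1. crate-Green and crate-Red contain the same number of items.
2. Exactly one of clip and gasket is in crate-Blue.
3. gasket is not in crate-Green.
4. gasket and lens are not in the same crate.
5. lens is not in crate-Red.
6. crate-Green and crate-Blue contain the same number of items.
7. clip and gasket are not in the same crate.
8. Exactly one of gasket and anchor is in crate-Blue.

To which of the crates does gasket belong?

From (3): gasket ∉ crate-Green.
From (5): lens ∉ crate-Red.
Suppose gasket ∉ crate-Blue: no assignment then satisfies all the clues, so gasket ∈ crate-Blue.

gasket: crate-Blue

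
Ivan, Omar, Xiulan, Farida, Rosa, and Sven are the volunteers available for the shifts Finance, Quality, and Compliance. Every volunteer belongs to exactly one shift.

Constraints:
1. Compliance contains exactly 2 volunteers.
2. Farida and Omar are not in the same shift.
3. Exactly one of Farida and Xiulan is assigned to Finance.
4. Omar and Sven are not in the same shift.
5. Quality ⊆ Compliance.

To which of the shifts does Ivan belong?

Ivan: Finance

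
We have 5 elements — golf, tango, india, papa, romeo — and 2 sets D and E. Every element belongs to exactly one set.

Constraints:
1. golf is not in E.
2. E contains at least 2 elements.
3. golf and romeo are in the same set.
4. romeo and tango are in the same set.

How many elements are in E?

From (1): golf ∉ E.
(3): romeo matches golf: romeo ∉ E.
(4): tango matches romeo: tango ∉ E.
Only one set left: golf ∈ D.
Only one set left: tango ∈ D.
Only one set left: romeo ∈ D.
(2): only 2 candidates remain for E, so all are in.

2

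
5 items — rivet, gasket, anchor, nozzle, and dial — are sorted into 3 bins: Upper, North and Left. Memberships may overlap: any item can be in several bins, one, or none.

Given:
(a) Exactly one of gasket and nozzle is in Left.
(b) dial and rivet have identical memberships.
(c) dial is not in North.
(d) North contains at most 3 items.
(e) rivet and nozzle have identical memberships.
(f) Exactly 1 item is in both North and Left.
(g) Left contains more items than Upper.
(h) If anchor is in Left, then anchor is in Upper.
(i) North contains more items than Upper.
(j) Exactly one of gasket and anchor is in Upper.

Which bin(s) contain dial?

dial: Left

From (c): dial ∉ North.
(b): rivet matches dial: rivet ∉ North.
(e): nozzle matches rivet: nozzle ∉ North.
Suppose dial ∈ Upper: no assignment then satisfies all the clues, so dial ∉ Upper.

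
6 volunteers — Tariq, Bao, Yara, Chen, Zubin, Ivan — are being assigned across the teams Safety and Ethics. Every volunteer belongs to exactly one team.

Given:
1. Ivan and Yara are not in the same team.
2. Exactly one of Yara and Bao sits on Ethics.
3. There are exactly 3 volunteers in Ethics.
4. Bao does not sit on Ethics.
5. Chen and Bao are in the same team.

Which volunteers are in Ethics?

From (4): Bao ∉ Ethics.
(2) (exactly one): Yara ∈ Ethics.
(5): Chen matches Bao: Chen ∉ Ethics.
Only one team left: Bao ∈ Safety.
Only one team left: Chen ∈ Safety.
(1): Ivan ∉ Ethics.
(3): only 3 candidates remain for Ethics, so all are in.
Only one team left: Ivan ∈ Safety.

Ethics = {Tariq, Yara, Zubin}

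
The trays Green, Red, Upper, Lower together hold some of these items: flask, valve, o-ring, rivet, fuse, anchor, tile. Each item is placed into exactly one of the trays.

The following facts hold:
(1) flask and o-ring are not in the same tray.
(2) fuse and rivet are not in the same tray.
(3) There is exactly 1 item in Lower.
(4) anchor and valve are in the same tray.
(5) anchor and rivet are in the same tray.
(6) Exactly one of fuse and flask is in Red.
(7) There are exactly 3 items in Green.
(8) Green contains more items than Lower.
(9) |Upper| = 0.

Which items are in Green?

Green = {anchor, rivet, valve}

(9): Upper already has 0, so the rest are out.
Suppose flask ∈ Green: no assignment then satisfies all the clues, so flask ∉ Green.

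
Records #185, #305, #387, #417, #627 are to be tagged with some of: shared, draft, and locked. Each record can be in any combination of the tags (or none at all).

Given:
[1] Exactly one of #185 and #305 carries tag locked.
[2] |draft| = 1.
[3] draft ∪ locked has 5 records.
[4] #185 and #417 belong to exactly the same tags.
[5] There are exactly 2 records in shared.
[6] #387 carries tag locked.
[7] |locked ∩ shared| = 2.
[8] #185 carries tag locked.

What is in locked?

From (6): #387 ∈ locked.
From (8): #185 ∈ locked.
(1) (exactly one): #305 ∉ locked.
(4): #417 matches #185: #417 ∈ locked.
Suppose #627 ∉ locked: no assignment then satisfies all the clues, so #627 ∈ locked.

locked = {#185, #387, #417, #627}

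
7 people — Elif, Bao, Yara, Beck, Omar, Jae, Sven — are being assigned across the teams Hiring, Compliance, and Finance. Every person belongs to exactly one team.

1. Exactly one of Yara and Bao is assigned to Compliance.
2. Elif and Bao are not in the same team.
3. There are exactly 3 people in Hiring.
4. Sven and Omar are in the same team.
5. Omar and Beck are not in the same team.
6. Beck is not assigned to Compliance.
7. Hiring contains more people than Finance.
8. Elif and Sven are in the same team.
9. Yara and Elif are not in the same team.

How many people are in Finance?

2

From (6): Beck ∉ Compliance.
Suppose Elif ∉ Hiring: no assignment then satisfies all the clues, so Elif ∈ Hiring.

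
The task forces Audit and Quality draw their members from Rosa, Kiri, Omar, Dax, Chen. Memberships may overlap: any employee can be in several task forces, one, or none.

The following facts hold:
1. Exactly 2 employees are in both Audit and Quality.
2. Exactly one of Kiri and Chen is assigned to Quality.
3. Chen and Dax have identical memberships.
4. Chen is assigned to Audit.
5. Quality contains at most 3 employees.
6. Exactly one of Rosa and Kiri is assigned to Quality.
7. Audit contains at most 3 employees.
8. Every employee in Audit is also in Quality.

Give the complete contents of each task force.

From (4): Chen ∈ Audit.
(3): Dax matches Chen: Dax ∈ Audit.
(8) with Dax ∈ Audit: Dax ∈ Quality.
(8) with Chen ∈ Audit: Chen ∈ Quality.
(2) (exactly one): Kiri ∉ Quality.
(6) (exactly one): Rosa ∈ Quality.
(8) contrapositive: Kiri ∉ Audit.
(5): Quality already has 3, so the rest are out.
(8) contrapositive: Omar ∉ Audit.
Suppose Rosa ∈ Audit: no assignment then satisfies all the clues, so Rosa ∉ Audit.

Audit = {Chen, Dax}; Quality = {Chen, Dax, Rosa}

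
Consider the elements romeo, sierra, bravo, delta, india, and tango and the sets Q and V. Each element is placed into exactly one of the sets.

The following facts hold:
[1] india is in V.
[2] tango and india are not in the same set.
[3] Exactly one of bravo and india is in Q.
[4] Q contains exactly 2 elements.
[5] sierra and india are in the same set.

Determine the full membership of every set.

Q = {bravo, tango}; V = {delta, india, romeo, sierra}

From (1): india ∈ V.
(2): tango ∉ V.
(3) (exactly one): bravo ∈ Q.
(5): sierra matches india: sierra ∉ Q.
(5): sierra matches india: sierra ∈ V.
Only one set left: tango ∈ Q.
(4): Q already has 2, so the rest are out.
Only one set left: romeo ∈ V.
Only one set left: delta ∈ V.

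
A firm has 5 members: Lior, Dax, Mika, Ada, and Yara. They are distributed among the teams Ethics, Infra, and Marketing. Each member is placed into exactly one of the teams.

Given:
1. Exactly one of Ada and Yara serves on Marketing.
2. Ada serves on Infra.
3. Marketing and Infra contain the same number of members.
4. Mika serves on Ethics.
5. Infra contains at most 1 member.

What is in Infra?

Infra = {Ada}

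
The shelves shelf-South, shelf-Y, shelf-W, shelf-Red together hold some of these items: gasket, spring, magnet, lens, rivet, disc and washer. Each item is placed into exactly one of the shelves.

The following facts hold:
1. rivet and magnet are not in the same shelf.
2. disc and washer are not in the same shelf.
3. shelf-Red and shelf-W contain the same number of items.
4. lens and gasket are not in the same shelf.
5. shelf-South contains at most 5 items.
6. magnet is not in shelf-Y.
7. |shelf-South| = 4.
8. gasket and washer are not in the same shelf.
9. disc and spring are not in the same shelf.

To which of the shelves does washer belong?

From (6): magnet ∉ shelf-Y.
Suppose washer ∉ shelf-South: no assignment then satisfies all the clues, so washer ∈ shelf-South.

washer: shelf-South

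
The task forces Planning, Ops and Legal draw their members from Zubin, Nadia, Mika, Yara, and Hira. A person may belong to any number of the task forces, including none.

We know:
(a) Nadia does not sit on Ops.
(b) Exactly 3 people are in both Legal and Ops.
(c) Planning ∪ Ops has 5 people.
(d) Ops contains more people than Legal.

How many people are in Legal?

3

From (a): Nadia ∉ Ops.
Suppose Zubin ∉ Ops: no assignment then satisfies all the clues, so Zubin ∈ Ops.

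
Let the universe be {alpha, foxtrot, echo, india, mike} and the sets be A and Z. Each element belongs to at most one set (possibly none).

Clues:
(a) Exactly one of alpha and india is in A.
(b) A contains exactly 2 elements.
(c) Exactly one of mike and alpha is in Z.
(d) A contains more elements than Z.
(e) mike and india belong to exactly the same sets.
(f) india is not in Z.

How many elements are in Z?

1

From (f): india ∉ Z.
(e): mike matches india: mike ∉ Z.
(c) (exactly one): alpha ∈ Z.
(a) (exactly one): india ∈ A.
(e): mike matches india: mike ∈ A.
(b): A already has 2, so the rest are out.
Suppose foxtrot ∈ Z: no assignment then satisfies all the clues, so foxtrot ∉ Z.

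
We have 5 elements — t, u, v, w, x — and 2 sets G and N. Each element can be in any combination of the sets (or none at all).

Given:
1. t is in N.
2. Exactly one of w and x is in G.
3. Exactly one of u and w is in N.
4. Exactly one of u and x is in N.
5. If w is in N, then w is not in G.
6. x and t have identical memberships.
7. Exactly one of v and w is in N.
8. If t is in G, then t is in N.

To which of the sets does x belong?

x: G, N

From (1): t ∈ N.
(6): x matches t: x ∈ N.
(4) (exactly one): u ∉ N.
(3) (exactly one): w ∈ N.
(5): w ∉ G.
(7) (exactly one): v ∉ N.
(2) (exactly one): x ∈ G.
(6): t matches x: t ∈ G.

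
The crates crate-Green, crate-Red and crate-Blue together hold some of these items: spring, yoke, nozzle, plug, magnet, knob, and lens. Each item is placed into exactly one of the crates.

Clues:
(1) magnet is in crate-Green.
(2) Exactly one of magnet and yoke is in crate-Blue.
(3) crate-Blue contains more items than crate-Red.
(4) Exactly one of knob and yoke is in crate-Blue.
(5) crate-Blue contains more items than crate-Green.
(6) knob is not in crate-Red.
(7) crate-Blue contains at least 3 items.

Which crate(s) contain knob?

knob: crate-Green

From (1): magnet ∈ crate-Green.
From (6): knob ∉ crate-Red.
(2) (exactly one): yoke ∈ crate-Blue.
(4) (exactly one): knob ∉ crate-Blue.
Only one crate left: knob ∈ crate-Green.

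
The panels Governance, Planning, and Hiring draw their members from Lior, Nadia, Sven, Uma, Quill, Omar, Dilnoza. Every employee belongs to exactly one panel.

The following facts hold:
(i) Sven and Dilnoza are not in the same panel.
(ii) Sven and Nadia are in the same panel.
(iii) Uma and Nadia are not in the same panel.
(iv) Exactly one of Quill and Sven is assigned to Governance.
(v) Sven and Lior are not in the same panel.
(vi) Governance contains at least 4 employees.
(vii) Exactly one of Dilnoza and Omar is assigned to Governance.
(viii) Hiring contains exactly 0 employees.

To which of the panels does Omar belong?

Omar: Planning

(viii): Hiring already has 0, so the rest are out.
Suppose Omar ∈ Governance: no assignment then satisfies all the clues, so Omar ∉ Governance.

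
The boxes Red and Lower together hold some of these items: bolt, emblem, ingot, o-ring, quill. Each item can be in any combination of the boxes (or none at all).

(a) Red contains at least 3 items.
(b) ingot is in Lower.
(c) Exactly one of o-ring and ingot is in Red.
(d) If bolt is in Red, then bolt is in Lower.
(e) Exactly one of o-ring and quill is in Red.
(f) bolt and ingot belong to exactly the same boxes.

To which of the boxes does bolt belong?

bolt: Lower, Red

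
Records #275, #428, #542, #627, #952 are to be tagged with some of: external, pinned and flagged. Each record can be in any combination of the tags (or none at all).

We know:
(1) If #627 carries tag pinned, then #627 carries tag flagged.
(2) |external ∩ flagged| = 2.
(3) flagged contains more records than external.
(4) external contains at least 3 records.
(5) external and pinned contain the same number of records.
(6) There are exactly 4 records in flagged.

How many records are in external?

3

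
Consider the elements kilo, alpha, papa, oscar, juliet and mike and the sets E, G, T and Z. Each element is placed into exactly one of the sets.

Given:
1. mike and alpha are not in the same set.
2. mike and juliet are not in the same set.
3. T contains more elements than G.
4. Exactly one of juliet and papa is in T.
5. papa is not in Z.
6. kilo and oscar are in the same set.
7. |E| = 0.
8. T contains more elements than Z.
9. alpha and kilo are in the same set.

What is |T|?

From (5): papa ∉ Z.
(7): E already has 0, so the rest are out.
Suppose kilo ∈ G: no assignment then satisfies all the clues, so kilo ∉ G.

4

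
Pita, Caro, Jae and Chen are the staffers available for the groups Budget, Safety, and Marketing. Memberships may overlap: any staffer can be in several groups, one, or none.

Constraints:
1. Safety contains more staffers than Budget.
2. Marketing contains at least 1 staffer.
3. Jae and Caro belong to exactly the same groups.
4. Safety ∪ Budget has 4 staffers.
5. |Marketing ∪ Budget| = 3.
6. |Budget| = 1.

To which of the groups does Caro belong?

Caro: Marketing, Safety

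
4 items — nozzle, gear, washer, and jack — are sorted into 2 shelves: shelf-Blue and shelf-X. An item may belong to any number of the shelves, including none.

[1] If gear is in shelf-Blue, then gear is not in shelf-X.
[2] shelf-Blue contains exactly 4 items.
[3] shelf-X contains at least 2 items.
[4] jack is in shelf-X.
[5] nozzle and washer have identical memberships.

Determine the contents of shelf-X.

shelf-X = {jack, nozzle, washer}

From (4): jack ∈ shelf-X.
(2): only 4 candidates remain for shelf-Blue, so all are in.
(1): gear ∉ shelf-X.
Suppose nozzle ∉ shelf-X: no assignment then satisfies all the clues, so nozzle ∈ shelf-X.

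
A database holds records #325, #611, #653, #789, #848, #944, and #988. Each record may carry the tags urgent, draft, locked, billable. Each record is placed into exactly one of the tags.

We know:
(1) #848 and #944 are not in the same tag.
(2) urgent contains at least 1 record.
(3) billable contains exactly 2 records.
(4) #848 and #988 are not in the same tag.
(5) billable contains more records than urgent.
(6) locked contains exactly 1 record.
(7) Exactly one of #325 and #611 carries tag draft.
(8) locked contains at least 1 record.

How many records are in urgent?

1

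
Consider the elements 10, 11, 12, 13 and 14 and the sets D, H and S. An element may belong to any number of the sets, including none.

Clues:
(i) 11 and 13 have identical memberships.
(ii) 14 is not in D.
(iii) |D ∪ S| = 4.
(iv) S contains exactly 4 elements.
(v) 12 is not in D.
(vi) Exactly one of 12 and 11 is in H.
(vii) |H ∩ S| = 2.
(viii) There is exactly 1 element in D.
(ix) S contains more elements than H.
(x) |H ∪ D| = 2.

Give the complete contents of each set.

D = {10}; H = {10, 12}; S = {10, 11, 12, 13}

From (ii): 14 ∉ D.
From (v): 12 ∉ D.
Suppose 10 ∉ D: no assignment then satisfies all the clues, so 10 ∈ D.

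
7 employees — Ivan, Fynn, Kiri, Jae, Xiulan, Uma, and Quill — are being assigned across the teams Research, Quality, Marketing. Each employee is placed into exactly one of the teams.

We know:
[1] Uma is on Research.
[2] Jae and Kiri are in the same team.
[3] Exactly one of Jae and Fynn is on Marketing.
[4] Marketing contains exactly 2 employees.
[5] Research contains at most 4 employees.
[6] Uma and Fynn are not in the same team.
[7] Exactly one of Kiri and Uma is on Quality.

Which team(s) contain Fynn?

From (1): Uma ∈ Research.
(6): Fynn ∉ Research.
(7) (exactly one): Kiri ∈ Quality.
(2): Jae matches Kiri: Jae ∉ Research.
(2): Jae matches Kiri: Jae ∈ Quality.
(3) (exactly one): Fynn ∈ Marketing.

Fynn: Marketing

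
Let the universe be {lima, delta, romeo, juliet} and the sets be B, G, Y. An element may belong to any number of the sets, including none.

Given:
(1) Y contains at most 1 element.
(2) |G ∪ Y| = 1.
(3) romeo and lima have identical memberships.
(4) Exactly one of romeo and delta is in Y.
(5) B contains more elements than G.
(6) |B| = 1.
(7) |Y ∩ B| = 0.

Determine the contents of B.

B = {juliet}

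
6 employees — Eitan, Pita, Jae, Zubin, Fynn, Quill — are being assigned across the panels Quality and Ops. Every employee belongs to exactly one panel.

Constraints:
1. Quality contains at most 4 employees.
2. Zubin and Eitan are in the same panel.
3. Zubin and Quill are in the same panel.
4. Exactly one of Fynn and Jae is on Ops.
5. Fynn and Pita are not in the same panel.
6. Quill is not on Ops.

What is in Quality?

Quality = {Eitan, Fynn, Quill, Zubin}

From (6): Quill ∉ Ops.
(3): Zubin matches Quill: Zubin ∉ Ops.
Only one panel left: Zubin ∈ Quality.
Only one panel left: Quill ∈ Quality.
(2): Eitan matches Zubin: Eitan ∈ Quality.
Suppose Pita ∈ Quality: no assignment then satisfies all the clues, so Pita ∉ Quality.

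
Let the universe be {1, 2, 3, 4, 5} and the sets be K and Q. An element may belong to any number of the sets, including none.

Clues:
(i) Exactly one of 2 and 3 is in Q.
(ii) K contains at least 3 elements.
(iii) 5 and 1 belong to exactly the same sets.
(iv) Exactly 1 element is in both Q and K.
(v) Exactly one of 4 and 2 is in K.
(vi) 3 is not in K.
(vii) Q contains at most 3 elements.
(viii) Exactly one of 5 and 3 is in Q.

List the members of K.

K = {1, 4, 5}

From (vi): 3 ∉ K.
Suppose 1 ∉ K: no assignment then satisfies all the clues, so 1 ∈ K.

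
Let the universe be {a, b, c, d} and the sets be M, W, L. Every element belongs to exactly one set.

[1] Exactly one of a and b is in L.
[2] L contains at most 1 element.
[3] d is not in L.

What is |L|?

1

From (3): d ∉ L.
Suppose c ∈ L: no assignment then satisfies all the clues, so c ∉ L.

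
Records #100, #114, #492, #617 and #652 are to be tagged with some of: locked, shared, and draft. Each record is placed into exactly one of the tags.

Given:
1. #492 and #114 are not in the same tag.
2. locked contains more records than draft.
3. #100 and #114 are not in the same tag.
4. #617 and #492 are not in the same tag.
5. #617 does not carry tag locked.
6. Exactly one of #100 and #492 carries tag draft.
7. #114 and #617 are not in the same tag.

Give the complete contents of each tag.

locked = {#114, #652}; shared = {#100, #617}; draft = {#492}

From (5): #617 ∉ locked.
Suppose #100 ∈ locked: no assignment then satisfies all the clues, so #100 ∉ locked.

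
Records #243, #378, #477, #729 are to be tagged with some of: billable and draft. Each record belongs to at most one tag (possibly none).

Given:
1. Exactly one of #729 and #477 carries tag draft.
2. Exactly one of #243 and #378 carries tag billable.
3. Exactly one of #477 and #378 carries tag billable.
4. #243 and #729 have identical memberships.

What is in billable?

billable = {#378}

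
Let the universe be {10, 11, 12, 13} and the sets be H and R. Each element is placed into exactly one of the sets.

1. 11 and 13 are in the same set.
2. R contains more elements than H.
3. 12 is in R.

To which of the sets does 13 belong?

13: R

From (3): 12 ∈ R.
Suppose 13 ∈ H: no assignment then satisfies all the clues, so 13 ∉ H.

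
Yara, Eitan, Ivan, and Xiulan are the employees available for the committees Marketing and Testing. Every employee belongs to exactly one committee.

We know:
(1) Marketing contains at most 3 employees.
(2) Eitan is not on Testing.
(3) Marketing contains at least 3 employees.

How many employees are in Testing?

From (2): Eitan ∉ Testing.
Only one committee left: Eitan ∈ Marketing.

1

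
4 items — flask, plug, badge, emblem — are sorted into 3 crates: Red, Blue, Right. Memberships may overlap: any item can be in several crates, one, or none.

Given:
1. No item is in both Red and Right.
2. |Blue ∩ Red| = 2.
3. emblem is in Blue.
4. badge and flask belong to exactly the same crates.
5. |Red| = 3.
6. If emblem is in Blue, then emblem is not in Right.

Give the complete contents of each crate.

Red = {badge, flask, plug}; Blue = {badge, emblem, flask}; Right = {}

From (3): emblem ∈ Blue.
(6): emblem ∉ Right.
Suppose flask ∉ Red: no assignment then satisfies all the clues, so flask ∈ Red.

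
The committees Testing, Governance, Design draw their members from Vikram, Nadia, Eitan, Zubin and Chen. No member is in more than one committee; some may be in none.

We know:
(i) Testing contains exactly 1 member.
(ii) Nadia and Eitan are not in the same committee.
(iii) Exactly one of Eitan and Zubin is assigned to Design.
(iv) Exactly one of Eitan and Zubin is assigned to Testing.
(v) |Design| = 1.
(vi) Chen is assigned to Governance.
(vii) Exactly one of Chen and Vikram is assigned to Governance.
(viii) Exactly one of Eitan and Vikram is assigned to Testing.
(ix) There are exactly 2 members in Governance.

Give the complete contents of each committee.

Testing = {Eitan}; Governance = {Chen, Nadia}; Design = {Zubin}

From (vi): Chen ∈ Governance.
(vii) (exactly one): Vikram ∉ Governance.
Suppose Vikram ∈ Testing: no assignment then satisfies all the clues, so Vikram ∉ Testing.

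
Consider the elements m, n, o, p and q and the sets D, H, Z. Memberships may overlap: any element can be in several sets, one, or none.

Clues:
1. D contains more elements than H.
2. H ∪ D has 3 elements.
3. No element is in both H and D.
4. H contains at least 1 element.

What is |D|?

2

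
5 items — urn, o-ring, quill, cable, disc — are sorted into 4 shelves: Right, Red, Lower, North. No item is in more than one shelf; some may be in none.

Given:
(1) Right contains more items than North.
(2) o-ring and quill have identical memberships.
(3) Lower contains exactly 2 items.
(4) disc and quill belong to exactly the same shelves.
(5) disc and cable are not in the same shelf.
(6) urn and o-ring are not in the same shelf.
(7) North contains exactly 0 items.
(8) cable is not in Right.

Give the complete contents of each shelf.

Right = {disc, o-ring, quill}; Red = {}; Lower = {cable, urn}; North = {}

From (8): cable ∉ Right.
(7): North already has 0, so the rest are out.
Suppose urn ∈ Right: no assignment then satisfies all the clues, so urn ∉ Right.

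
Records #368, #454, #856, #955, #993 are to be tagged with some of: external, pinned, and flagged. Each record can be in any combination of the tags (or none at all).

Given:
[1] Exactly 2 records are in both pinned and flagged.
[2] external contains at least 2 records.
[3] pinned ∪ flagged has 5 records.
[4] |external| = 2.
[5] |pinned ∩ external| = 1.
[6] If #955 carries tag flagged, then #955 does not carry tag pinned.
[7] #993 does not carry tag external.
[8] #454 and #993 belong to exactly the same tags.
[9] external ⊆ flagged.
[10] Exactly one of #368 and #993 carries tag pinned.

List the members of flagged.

From (7): #993 ∉ external.
(8): #454 matches #993: #454 ∉ external.
Suppose #368 ∉ flagged: no assignment then satisfies all the clues, so #368 ∈ flagged.

flagged = {#368, #454, #856, #955, #993}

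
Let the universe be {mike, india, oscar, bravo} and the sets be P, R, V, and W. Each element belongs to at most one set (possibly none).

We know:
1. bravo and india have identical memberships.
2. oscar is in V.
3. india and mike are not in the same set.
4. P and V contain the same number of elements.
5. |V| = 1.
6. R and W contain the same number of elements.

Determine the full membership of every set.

P = {mike}; R = {}; V = {oscar}; W = {}

From (2): oscar ∈ V.
(5): V already has 1, so the rest are out.
Suppose mike ∉ P: no assignment then satisfies all the clues, so mike ∈ P.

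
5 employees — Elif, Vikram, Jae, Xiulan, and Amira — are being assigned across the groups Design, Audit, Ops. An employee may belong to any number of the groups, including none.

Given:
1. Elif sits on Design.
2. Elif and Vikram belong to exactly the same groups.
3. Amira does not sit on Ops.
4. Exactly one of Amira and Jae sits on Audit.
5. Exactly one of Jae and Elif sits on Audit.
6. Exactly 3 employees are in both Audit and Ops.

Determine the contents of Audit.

Audit = {Amira, Elif, Vikram, Xiulan}

From (1): Elif ∈ Design.
From (3): Amira ∉ Ops.
(2): Vikram matches Elif: Vikram ∈ Design.
Suppose Elif ∉ Audit: no assignment then satisfies all the clues, so Elif ∈ Audit.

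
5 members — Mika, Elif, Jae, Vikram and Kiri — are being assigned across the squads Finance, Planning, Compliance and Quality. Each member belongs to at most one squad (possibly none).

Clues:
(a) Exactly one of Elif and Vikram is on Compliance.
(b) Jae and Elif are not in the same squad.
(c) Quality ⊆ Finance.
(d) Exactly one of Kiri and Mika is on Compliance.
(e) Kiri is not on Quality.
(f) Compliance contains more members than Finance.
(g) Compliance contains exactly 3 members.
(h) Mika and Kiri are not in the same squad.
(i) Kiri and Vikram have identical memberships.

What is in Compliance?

From (e): Kiri ∉ Quality.
(i): Vikram matches Kiri: Vikram ∉ Quality.
Suppose Mika ∈ Compliance: no assignment then satisfies all the clues, so Mika ∉ Compliance.

Compliance = {Jae, Kiri, Vikram}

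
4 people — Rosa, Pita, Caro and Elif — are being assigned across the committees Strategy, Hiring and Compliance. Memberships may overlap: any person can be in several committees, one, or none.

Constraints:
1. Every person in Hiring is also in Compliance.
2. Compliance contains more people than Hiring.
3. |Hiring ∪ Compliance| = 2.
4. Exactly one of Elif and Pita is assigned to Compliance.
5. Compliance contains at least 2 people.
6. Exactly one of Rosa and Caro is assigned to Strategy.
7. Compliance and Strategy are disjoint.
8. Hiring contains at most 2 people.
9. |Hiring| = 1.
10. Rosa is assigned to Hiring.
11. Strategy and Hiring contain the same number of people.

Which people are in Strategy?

From (10): Rosa ∈ Hiring.
(1) with Rosa ∈ Hiring: Rosa ∈ Compliance.
(7) (disjoint): Rosa ∉ Strategy.
(9): Hiring already has 1, so the rest are out.
(6) (exactly one): Caro ∈ Strategy.
(7) (disjoint): Caro ∉ Compliance.
Suppose Pita ∈ Strategy: no assignment then satisfies all the clues, so Pita ∉ Strategy.

Strategy = {Caro}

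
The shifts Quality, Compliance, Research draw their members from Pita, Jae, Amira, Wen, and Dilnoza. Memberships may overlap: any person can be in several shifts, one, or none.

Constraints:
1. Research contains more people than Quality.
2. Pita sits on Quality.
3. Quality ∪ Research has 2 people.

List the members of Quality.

Quality = {Pita}

From (2): Pita ∈ Quality.
Suppose Jae ∈ Quality: no assignment then satisfies all the clues, so Jae ∉ Quality.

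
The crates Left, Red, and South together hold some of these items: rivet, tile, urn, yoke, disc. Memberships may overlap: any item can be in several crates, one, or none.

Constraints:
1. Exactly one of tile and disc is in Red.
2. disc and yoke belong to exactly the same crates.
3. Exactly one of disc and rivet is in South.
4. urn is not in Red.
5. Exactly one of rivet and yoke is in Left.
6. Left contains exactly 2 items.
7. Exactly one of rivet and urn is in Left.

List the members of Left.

Left = {rivet, tile}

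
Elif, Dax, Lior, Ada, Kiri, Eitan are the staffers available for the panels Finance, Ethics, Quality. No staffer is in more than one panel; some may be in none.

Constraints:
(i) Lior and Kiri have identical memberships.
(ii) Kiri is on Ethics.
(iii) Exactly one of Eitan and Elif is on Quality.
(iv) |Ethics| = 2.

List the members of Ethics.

Ethics = {Kiri, Lior}

From (ii): Kiri ∈ Ethics.
(i): Lior matches Kiri: Lior ∉ Finance.
(i): Lior matches Kiri: Lior ∈ Ethics.
(iv): Ethics already has 2, so the rest are out.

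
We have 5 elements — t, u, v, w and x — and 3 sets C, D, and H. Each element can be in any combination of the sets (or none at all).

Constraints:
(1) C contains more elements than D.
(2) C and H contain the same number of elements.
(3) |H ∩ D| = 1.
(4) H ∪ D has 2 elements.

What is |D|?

1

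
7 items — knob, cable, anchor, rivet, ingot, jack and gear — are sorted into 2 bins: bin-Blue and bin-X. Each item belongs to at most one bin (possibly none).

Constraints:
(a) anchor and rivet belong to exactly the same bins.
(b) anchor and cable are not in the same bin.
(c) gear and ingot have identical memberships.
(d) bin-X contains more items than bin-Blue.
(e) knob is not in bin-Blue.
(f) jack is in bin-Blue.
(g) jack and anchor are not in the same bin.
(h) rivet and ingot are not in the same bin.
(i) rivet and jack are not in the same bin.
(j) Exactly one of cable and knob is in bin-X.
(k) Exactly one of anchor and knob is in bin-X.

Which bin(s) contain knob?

knob: bin-X

From (e): knob ∉ bin-Blue.
From (f): jack ∈ bin-Blue.
(g): anchor ∉ bin-Blue.
(i): rivet ∉ bin-Blue.
Suppose knob ∉ bin-X: no assignment then satisfies all the clues, so knob ∈ bin-X.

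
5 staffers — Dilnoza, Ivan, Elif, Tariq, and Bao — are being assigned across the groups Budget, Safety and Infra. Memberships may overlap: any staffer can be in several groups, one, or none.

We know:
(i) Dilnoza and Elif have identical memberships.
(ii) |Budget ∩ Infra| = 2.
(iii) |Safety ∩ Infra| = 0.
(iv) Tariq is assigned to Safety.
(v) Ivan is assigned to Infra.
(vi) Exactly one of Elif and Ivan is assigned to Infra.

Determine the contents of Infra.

Infra = {Bao, Ivan}

From (iv): Tariq ∈ Safety.
From (v): Ivan ∈ Infra.
(vi) (exactly one): Elif ∉ Infra.
(i): Dilnoza matches Elif: Dilnoza ∉ Infra.
Suppose Tariq ∈ Infra: no assignment then satisfies all the clues, so Tariq ∉ Infra.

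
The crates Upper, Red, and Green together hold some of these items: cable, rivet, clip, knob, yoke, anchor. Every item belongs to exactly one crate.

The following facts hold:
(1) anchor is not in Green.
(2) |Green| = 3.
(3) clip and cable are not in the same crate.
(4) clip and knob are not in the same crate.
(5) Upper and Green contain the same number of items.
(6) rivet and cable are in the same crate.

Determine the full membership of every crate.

Upper = {anchor, clip, yoke}; Red = {}; Green = {cable, knob, rivet}

From (1): anchor ∉ Green.
Suppose cable ∈ Upper: no assignment then satisfies all the clues, so cable ∉ Upper.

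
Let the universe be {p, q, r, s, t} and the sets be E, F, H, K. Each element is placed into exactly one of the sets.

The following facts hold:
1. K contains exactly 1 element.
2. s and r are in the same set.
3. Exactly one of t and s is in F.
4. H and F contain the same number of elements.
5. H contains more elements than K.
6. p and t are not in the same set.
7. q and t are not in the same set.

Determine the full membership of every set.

E = {}; F = {r, s}; H = {p, q}; K = {t}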